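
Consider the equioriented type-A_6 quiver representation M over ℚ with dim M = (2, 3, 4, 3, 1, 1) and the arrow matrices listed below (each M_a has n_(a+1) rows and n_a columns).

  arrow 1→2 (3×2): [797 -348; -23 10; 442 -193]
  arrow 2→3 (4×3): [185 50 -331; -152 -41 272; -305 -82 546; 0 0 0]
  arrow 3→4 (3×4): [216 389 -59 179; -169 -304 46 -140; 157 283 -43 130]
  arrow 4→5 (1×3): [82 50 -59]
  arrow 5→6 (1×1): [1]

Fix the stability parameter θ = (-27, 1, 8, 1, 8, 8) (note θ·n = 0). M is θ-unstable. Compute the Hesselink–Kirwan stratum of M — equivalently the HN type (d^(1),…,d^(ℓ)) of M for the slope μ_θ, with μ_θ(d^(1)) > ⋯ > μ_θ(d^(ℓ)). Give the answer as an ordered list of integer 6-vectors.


Interval decomposition of M: I[1,3], I[1,6], I[2,4], I[3,4].
HN type (ℓ=4): μ^(1)=8; μ^(2)=9/2; μ^(3)=1; μ^(4)=-27

((0, 0, 1, 0, 1, 1); (0, 0, 3, 3, 0, 0); (0, 3, 0, 0, 0, 0); (2, 0, 0, 0, 0, 0))


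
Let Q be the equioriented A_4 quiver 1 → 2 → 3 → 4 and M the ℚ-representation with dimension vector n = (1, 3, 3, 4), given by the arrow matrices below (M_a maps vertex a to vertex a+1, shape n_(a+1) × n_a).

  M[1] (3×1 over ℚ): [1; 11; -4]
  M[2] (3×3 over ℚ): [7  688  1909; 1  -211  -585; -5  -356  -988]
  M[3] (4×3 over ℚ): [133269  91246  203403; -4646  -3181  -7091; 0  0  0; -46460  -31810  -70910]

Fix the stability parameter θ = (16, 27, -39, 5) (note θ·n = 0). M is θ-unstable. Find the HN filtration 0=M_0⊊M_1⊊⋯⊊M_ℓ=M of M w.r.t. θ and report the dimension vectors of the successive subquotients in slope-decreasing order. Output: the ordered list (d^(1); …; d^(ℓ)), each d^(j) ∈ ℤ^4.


Interval decomposition of M: I[1,4], I[2,3], I[2,4], I[4,4]^2.
HN type (ℓ=3): μ^(1)=5; μ^(2)=4/3; μ^(3)=-6

((0, 0, 0, 4); (1, 1, 1, 0); (0, 2, 2, 0))


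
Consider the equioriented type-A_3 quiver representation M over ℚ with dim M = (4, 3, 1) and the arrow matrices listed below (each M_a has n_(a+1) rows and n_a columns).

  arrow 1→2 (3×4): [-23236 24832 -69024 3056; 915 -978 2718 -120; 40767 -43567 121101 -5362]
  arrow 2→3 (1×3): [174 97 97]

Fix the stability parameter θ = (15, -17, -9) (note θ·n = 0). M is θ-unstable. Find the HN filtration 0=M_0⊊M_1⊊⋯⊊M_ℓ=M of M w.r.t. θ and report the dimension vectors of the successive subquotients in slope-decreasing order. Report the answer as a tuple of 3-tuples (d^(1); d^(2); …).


Interval decomposition of M: I[1,1]^2, I[1,2], I[1,3], I[2,2].
HN type (ℓ=4): μ^(1)=15; μ^(2)=-1; μ^(3)=-11/3; μ^(4)=-17

((2, 0, 0); (1, 1, 0); (1, 1, 1); (0, 1, 0))


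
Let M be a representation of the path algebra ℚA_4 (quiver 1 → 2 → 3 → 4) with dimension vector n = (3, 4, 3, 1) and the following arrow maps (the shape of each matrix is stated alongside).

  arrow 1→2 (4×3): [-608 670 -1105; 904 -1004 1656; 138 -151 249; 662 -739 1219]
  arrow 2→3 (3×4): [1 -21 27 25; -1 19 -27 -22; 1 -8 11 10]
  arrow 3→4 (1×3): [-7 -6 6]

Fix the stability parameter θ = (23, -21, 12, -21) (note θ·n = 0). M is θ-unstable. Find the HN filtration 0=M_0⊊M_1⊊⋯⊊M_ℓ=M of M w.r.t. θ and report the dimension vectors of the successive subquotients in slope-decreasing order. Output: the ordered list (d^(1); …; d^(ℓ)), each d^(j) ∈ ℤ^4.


Via rank(M_{q-1}∘⋯∘M_p): M ≅ I[1,3]^2, I[1,4], I[2,2].
μ_θ-semistable layers: μ^(1)=12; μ^(2)=1; μ^(3)=-7/4; μ^(4)=-21

((0, 0, 2, 0); (2, 2, 0, 0); (1, 1, 1, 1); (0, 1, 0, 0))


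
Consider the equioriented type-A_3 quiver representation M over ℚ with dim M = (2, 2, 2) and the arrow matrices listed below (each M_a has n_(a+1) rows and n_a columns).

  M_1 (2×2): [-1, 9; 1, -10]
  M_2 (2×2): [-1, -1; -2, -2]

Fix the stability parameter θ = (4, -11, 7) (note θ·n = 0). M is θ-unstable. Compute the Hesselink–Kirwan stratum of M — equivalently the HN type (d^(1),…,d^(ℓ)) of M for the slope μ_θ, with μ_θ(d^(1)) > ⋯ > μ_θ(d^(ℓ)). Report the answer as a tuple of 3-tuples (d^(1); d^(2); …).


Barcode: M ≅ I[1,2], I[1,3], I[3,3]. HN layers by μ_θ (2 steps, strictly decreasing):
  μ^(1)=7; μ^(2)=-7/2

((0, 0, 2); (2, 2, 0))


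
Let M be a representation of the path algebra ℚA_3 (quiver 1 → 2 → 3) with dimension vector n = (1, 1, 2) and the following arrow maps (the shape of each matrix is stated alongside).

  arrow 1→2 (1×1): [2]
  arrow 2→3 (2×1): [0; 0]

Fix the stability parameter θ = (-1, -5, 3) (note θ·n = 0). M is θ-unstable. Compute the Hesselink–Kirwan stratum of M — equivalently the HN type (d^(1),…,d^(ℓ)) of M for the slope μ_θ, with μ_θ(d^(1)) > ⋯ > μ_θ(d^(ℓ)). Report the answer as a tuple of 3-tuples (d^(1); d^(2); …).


Barcode: M ≅ I[1,2], I[3,3]^2. HN layers by μ_θ (2 steps, strictly decreasing):
  μ^(1)=3; μ^(2)=-3

((0, 0, 2); (1, 1, 0))


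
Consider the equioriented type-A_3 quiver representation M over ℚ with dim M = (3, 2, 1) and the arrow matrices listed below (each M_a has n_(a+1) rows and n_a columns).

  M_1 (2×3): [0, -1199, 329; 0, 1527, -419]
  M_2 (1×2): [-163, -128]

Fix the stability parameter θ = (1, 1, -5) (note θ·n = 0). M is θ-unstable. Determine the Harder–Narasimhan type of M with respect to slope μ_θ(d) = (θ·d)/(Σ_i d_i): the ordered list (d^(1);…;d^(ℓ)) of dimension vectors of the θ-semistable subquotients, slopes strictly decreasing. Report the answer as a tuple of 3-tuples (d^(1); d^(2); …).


Via rank(M_{q-1}∘⋯∘M_p): M ≅ I[1,1], I[1,2], I[1,3].
μ_θ-semistable layers: μ^(1)=1; μ^(2)=-1

((2, 1, 0); (1, 1, 1))


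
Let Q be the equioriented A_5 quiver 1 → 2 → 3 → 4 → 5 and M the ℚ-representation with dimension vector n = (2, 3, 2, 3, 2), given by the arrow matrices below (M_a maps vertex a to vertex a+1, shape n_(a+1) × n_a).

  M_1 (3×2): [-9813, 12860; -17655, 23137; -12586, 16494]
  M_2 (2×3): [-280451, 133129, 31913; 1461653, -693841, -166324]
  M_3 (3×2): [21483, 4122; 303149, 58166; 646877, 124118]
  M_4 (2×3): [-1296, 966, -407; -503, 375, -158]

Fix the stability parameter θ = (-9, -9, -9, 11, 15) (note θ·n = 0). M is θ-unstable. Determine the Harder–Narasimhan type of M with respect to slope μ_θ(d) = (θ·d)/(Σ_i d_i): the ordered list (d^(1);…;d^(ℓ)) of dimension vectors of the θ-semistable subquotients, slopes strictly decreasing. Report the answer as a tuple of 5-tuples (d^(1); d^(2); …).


Interval decomposition of M: I[1,2], I[1,5], I[2,3], I[4,4], I[4,5].
HN type (ℓ=3): μ^(1)=15; μ^(2)=11; μ^(3)=-9

((0, 0, 0, 0, 2); (0, 0, 0, 3, 0); (2, 3, 2, 0, 0))


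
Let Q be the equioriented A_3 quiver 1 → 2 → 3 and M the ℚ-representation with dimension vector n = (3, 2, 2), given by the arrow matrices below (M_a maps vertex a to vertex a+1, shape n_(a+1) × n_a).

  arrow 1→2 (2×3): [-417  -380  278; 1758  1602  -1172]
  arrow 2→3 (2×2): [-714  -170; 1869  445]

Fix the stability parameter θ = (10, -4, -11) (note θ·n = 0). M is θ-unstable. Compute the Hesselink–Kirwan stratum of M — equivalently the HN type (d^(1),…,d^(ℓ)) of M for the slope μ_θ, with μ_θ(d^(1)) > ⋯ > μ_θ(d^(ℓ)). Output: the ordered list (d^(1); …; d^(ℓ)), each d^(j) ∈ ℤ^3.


Barcode: M ≅ I[1,1], I[1,2], I[1,3], I[3,3]. HN layers by μ_θ (4 steps, strictly decreasing):
  μ^(1)=10; μ^(2)=3; μ^(3)=-5/3; μ^(4)=-11

((1, 0, 0); (1, 1, 0); (1, 1, 1); (0, 0, 1))


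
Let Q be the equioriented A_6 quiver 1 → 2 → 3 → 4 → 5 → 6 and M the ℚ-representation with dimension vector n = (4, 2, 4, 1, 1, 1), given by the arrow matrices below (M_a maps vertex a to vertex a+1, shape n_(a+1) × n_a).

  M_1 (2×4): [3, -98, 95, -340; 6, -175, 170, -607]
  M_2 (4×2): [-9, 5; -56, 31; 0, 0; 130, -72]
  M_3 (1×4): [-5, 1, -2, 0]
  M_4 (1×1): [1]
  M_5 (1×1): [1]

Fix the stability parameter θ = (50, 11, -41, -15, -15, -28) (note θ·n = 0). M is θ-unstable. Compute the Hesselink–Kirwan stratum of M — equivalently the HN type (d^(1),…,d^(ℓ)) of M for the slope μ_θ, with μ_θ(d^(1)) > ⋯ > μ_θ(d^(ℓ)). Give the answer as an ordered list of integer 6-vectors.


Barcode: M ≅ I[1,1]^2, I[1,3], I[1,6], I[3,3]^2. HN layers by μ_θ (4 steps, strictly decreasing):
  μ^(1)=50; μ^(2)=20/3; μ^(3)=-19/3; μ^(4)=-41

((2, 0, 0, 0, 0, 0); (1, 1, 1, 0, 0, 0); (1, 1, 1, 1, 1, 1); (0, 0, 2, 0, 0, 0))


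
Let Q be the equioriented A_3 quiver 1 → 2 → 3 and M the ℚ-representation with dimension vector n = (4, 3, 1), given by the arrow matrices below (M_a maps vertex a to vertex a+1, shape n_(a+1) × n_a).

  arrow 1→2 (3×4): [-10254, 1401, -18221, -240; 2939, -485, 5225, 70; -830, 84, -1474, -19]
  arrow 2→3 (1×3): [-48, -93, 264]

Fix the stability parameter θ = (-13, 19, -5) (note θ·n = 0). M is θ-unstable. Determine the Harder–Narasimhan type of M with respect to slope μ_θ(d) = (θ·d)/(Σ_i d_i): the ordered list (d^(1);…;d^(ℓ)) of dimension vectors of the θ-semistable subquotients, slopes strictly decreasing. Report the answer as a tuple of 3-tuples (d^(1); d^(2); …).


Interval decomposition of M: I[1,1], I[1,2]^2, I[1,3].
HN type (ℓ=3): μ^(1)=19; μ^(2)=7; μ^(3)=-13

((0, 2, 0); (0, 1, 1); (4, 0, 0))


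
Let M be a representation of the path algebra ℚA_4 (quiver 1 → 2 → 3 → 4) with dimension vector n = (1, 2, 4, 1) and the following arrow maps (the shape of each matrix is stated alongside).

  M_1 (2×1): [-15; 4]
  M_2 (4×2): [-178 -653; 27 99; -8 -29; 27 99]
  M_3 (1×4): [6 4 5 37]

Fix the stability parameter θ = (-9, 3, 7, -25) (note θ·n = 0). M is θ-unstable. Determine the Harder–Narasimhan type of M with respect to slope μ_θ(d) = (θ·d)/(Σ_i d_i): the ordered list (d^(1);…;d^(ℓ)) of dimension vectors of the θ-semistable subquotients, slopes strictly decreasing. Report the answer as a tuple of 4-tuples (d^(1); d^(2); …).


Interval decomposition of M: I[1,4], I[2,3], I[3,3]^2.
HN type (ℓ=4): μ^(1)=7; μ^(2)=3; μ^(3)=-5; μ^(4)=-9

((0, 0, 3, 0); (0, 1, 0, 0); (0, 1, 1, 1); (1, 0, 0, 0))


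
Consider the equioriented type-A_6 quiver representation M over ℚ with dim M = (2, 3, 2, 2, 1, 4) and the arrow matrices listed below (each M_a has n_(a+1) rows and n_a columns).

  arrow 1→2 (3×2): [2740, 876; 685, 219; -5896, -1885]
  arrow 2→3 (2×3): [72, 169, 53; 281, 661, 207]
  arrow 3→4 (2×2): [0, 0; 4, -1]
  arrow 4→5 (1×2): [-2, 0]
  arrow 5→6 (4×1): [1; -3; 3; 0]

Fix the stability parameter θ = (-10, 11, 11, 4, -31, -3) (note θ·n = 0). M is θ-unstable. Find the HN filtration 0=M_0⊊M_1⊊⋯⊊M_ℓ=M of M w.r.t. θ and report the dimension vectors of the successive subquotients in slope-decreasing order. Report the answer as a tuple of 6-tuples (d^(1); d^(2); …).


Via rank(M_{q-1}∘⋯∘M_p): M ≅ I[1,3], I[1,4], I[2,2], I[4,6], I[6,6]^3.
μ_θ-semistable layers: μ^(1)=11; μ^(2)=26/3; μ^(3)=-3; μ^(4)=-10; μ^(5)=-27/2

((0, 2, 1, 0, 0, 0); (0, 1, 1, 1, 0, 0); (0, 0, 0, 0, 0, 4); (2, 0, 0, 0, 0, 0); (0, 0, 0, 1, 1, 0))


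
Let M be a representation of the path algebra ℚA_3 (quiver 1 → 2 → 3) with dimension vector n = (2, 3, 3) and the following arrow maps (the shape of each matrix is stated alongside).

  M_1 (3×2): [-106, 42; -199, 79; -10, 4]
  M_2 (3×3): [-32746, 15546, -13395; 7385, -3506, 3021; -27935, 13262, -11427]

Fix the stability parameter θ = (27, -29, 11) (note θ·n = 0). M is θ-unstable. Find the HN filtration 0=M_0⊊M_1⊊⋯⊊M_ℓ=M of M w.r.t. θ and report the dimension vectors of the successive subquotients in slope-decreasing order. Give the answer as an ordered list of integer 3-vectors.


Via rank(M_{q-1}∘⋯∘M_p): M ≅ I[1,3]^2, I[2,2], I[3,3].
μ_θ-semistable layers: μ^(1)=11; μ^(2)=-1; μ^(3)=-29

((0, 0, 3); (2, 2, 0); (0, 1, 0))


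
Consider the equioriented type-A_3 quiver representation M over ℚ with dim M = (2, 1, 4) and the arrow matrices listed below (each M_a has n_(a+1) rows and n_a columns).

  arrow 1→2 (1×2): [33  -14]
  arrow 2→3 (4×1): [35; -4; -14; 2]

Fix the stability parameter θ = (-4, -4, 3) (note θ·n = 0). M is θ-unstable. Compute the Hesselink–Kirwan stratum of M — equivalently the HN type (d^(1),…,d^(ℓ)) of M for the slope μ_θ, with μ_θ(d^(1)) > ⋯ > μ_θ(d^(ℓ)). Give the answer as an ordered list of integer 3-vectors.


Barcode: M ≅ I[1,1], I[1,3], I[3,3]^3. HN layers by μ_θ (2 steps, strictly decreasing):
  μ^(1)=3; μ^(2)=-4

((0, 0, 4); (2, 1, 0))


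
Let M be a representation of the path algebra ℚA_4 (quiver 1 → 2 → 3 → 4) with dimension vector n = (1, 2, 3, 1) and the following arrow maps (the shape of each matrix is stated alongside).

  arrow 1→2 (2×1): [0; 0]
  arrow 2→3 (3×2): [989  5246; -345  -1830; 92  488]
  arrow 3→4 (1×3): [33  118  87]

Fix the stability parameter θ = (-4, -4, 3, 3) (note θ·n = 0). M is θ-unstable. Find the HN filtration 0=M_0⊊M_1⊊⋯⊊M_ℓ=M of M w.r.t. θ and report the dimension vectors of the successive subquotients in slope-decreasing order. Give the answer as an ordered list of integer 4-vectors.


Interval decomposition of M: I[1,1], I[2,2], I[2,4], I[3,3]^2.
HN type (ℓ=2): μ^(1)=3; μ^(2)=-4

((0, 0, 3, 1); (1, 2, 0, 0))


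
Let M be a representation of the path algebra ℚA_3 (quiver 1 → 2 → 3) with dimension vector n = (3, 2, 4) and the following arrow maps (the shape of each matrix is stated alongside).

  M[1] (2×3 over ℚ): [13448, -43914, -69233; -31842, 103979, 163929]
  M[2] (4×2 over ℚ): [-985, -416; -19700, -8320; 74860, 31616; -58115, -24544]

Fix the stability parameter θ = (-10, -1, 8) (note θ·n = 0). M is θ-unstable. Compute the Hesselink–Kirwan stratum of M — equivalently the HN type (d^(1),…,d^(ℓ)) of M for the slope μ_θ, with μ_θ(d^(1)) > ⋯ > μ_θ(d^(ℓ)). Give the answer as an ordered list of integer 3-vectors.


Interval decomposition of M: I[1,1], I[1,2], I[1,3], I[3,3]^3.
HN type (ℓ=3): μ^(1)=8; μ^(2)=-1; μ^(3)=-10

((0, 0, 4); (0, 2, 0); (3, 0, 0))


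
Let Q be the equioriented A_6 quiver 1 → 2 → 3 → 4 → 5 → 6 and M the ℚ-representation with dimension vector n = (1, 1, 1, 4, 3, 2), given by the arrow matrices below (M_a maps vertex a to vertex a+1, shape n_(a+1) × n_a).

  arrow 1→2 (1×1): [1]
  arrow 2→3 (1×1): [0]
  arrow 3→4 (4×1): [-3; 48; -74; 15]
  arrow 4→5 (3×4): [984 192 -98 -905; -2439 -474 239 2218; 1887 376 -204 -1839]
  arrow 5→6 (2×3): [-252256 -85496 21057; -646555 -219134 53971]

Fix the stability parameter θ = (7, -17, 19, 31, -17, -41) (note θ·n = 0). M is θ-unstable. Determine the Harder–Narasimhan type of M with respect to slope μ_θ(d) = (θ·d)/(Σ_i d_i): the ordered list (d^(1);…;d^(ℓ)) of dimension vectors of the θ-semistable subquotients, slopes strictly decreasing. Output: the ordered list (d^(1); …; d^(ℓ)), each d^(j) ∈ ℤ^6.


Via rank(M_{q-1}∘⋯∘M_p): M ≅ I[1,2], I[3,6], I[4,4], I[4,5], I[4,6].
μ_θ-semistable layers: μ^(1)=31; μ^(2)=7; μ^(3)=-2; μ^(4)=-5; μ^(5)=-9

((0, 0, 0, 1, 0, 0); (0, 0, 0, 1, 1, 0); (0, 0, 1, 1, 1, 1); (1, 1, 0, 0, 0, 0); (0, 0, 0, 1, 1, 1))


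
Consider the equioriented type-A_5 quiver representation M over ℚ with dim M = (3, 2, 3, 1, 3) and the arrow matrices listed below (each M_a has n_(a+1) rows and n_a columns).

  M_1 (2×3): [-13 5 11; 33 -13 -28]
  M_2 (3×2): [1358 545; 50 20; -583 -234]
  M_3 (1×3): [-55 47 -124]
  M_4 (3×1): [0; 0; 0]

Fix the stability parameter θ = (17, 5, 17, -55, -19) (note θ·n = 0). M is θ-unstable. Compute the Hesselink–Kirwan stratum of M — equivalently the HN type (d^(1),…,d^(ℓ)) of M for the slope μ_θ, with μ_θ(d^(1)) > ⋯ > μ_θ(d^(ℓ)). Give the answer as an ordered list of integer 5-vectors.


Interval decomposition of M: I[1,1], I[1,3], I[1,4], I[3,3], I[5,5]^3.
HN type (ℓ=4): μ^(1)=17; μ^(2)=11; μ^(3)=-4; μ^(4)=-19

((1, 0, 2, 0, 0); (1, 1, 0, 0, 0); (1, 1, 1, 1, 0); (0, 0, 0, 0, 3))


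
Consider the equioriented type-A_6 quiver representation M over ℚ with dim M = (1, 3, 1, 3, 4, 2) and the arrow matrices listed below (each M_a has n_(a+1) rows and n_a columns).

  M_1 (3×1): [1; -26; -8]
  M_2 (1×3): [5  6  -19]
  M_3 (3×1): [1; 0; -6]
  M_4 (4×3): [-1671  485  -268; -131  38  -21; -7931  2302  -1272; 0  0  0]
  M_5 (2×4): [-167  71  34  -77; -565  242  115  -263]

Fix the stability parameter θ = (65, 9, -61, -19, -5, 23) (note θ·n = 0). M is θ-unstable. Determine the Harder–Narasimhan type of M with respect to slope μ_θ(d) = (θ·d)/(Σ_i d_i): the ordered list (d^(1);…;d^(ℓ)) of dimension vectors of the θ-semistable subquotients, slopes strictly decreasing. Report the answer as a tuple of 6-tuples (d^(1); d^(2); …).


Via rank(M_{q-1}∘⋯∘M_p): M ≅ I[1,5], I[2,2]^2, I[4,6]^2, I[5,5].
μ_θ-semistable layers: μ^(1)=23; μ^(2)=9; μ^(3)=-11/5; μ^(4)=-5; μ^(5)=-19

((0, 0, 0, 0, 0, 2); (0, 2, 0, 0, 0, 0); (1, 1, 1, 1, 1, 0); (0, 0, 0, 0, 3, 0); (0, 0, 0, 2, 0, 0))


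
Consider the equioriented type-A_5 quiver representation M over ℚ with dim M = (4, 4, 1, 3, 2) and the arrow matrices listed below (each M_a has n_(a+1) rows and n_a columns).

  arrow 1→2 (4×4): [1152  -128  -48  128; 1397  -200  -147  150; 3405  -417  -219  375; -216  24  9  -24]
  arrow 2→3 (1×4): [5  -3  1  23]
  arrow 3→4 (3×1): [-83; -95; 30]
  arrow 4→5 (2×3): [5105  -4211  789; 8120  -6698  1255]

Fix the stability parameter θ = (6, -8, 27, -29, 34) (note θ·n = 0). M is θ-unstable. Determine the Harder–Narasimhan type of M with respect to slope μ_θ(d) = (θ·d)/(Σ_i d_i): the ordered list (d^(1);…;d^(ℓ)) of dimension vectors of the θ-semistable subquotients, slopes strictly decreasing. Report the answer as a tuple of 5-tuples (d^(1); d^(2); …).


Interval decomposition of M: I[1,1], I[1,2]^2, I[1,4], I[2,2], I[4,5]^2.
HN type (ℓ=5): μ^(1)=34; μ^(2)=6; μ^(3)=-1; μ^(4)=-8; μ^(5)=-29

((0, 0, 0, 0, 2); (1, 0, 0, 0, 0); (3, 3, 1, 1, 0); (0, 1, 0, 0, 0); (0, 0, 0, 2, 0))


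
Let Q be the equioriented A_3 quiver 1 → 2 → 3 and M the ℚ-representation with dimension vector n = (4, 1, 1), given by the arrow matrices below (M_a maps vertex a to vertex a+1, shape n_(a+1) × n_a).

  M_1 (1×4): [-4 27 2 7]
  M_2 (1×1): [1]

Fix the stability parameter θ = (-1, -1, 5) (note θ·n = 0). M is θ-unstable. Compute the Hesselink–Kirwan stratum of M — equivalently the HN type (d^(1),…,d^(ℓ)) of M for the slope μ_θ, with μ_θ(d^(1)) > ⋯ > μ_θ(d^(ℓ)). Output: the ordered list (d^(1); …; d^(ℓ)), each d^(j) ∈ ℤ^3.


Via rank(M_{q-1}∘⋯∘M_p): M ≅ I[1,1]^3, I[1,3].
μ_θ-semistable layers: μ^(1)=5; μ^(2)=-1

((0, 0, 1); (4, 1, 0))


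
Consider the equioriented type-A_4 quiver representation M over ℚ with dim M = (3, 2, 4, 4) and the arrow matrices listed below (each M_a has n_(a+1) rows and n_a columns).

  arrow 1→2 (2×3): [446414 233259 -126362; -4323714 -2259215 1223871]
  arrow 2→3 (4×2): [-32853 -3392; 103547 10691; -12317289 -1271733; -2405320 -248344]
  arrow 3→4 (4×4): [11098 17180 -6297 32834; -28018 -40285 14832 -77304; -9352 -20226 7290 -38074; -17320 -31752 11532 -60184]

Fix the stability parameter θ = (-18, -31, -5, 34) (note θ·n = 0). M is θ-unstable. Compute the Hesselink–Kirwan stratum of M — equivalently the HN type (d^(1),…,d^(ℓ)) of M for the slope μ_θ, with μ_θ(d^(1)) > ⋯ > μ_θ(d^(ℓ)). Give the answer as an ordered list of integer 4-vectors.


Via rank(M_{q-1}∘⋯∘M_p): M ≅ I[1,1], I[1,3], I[1,4], I[3,4]^2, I[4,4].
μ_θ-semistable layers: μ^(1)=34; μ^(2)=-5; μ^(3)=-18; μ^(4)=-49/2

((0, 0, 0, 4); (0, 0, 4, 0); (1, 0, 0, 0); (2, 2, 0, 0))


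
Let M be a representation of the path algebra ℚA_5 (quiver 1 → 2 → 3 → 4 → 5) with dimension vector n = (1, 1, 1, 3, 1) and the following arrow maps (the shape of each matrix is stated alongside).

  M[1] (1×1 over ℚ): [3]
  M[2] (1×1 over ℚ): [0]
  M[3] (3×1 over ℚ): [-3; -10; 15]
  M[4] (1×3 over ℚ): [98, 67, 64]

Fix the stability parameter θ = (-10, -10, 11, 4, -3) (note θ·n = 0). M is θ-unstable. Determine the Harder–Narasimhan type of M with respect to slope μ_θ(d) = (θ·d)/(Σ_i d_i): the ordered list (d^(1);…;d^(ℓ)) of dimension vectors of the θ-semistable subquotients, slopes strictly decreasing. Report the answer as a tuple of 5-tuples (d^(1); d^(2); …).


Barcode: M ≅ I[1,2], I[3,5], I[4,4]^2. HN layers by μ_θ (2 steps, strictly decreasing):
  μ^(1)=4; μ^(2)=-10

((0, 0, 1, 3, 1); (1, 1, 0, 0, 0))


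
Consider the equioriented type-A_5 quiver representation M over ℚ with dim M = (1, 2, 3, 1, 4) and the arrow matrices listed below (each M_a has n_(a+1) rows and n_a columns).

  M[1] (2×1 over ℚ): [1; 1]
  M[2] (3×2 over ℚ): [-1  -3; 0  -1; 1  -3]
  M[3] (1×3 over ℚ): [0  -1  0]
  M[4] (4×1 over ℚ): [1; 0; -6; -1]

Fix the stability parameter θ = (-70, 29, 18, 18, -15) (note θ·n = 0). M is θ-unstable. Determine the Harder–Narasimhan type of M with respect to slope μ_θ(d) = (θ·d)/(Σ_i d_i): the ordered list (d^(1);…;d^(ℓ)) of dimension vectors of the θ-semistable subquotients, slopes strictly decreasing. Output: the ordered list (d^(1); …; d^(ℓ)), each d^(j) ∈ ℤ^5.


Via rank(M_{q-1}∘⋯∘M_p): M ≅ I[1,5], I[2,3], I[3,3], I[5,5]^3.
μ_θ-semistable layers: μ^(1)=47/2; μ^(2)=18; μ^(3)=25/2; μ^(4)=-15; μ^(5)=-70

((0, 1, 1, 0, 0); (0, 0, 1, 0, 0); (0, 1, 1, 1, 1); (0, 0, 0, 0, 3); (1, 0, 0, 0, 0))


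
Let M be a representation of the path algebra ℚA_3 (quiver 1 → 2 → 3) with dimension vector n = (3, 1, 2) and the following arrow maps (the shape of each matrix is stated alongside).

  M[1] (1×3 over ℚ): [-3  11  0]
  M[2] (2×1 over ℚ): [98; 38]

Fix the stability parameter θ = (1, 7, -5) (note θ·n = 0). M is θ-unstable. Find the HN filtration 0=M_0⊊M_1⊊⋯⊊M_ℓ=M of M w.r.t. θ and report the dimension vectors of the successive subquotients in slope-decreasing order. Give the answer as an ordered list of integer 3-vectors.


Barcode: M ≅ I[1,1]^2, I[1,3], I[3,3]. HN layers by μ_θ (2 steps, strictly decreasing):
  μ^(1)=1; μ^(2)=-5

((3, 1, 1); (0, 0, 1))


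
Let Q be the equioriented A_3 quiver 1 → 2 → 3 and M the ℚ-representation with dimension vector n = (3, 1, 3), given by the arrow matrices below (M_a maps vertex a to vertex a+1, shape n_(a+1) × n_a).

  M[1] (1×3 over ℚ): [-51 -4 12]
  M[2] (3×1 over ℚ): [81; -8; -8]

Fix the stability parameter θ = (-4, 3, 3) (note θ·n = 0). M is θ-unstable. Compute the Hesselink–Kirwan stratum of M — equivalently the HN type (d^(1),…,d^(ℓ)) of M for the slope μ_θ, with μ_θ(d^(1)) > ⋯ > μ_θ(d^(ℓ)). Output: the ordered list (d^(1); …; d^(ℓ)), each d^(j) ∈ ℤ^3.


Interval decomposition of M: I[1,1]^2, I[1,3], I[3,3]^2.
HN type (ℓ=2): μ^(1)=3; μ^(2)=-4

((0, 1, 3); (3, 0, 0))


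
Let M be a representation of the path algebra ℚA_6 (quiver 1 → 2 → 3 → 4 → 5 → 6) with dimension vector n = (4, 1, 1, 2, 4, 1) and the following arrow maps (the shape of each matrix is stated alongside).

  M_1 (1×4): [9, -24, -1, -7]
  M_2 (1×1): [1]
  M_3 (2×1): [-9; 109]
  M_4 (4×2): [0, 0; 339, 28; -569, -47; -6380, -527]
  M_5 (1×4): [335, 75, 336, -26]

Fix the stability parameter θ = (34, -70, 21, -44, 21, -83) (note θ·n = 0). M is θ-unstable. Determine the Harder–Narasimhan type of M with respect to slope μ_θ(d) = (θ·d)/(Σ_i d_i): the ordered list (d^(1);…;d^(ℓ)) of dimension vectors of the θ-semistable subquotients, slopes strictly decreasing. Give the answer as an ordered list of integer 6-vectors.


Via rank(M_{q-1}∘⋯∘M_p): M ≅ I[1,1]^3, I[1,6], I[4,5], I[5,5]^2.
μ_θ-semistable layers: μ^(1)=34; μ^(2)=21; μ^(3)=-121/6; μ^(4)=-44

((3, 0, 0, 0, 0, 0); (0, 0, 0, 0, 3, 0); (1, 1, 1, 1, 1, 1); (0, 0, 0, 1, 0, 0))


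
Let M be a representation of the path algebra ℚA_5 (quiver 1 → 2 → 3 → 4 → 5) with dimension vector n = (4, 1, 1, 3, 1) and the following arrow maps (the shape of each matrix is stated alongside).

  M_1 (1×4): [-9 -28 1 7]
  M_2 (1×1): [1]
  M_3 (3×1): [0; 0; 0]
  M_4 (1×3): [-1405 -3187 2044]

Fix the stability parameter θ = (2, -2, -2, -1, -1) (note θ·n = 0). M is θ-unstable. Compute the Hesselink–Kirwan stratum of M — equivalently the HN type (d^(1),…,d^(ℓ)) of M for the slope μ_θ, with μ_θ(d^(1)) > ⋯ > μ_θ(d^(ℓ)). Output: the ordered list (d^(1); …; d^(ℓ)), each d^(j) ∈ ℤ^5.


Via rank(M_{q-1}∘⋯∘M_p): M ≅ I[1,1]^3, I[1,3], I[4,4]^2, I[4,5].
μ_θ-semistable layers: μ^(1)=2; μ^(2)=-2/3; μ^(3)=-1

((3, 0, 0, 0, 0); (1, 1, 1, 0, 0); (0, 0, 0, 3, 1))


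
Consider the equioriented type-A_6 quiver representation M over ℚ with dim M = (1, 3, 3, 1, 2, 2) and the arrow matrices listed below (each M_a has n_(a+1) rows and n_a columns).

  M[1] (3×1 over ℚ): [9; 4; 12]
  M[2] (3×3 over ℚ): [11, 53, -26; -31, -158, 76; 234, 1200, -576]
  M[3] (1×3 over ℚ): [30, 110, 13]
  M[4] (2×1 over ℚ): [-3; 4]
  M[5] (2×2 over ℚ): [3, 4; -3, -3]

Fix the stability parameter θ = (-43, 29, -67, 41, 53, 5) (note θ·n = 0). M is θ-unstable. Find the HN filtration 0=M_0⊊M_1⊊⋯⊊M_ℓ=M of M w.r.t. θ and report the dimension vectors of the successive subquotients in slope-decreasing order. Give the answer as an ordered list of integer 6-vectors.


Via rank(M_{q-1}∘⋯∘M_p): M ≅ I[1,6], I[2,2], I[2,3], I[3,3], I[5,6].
μ_θ-semistable layers: μ^(1)=33; μ^(2)=29; μ^(3)=-19; μ^(4)=-43; μ^(5)=-67

((0, 0, 0, 1, 1, 1); (0, 1, 0, 0, 1, 1); (0, 2, 2, 0, 0, 0); (1, 0, 0, 0, 0, 0); (0, 0, 1, 0, 0, 0))


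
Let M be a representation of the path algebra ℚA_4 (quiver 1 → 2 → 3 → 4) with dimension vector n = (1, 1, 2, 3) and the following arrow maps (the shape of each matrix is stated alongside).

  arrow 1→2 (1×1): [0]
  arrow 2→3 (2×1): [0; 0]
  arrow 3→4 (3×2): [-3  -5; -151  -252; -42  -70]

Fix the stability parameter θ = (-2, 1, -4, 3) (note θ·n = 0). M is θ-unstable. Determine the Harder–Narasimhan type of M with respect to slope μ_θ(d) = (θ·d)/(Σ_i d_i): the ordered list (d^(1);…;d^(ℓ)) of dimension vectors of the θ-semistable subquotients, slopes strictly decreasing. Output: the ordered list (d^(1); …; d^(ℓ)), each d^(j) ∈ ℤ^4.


Barcode: M ≅ I[1,1], I[2,2], I[3,4]^2, I[4,4]. HN layers by μ_θ (4 steps, strictly decreasing):
  μ^(1)=3; μ^(2)=1; μ^(3)=-2; μ^(4)=-4

((0, 0, 0, 3); (0, 1, 0, 0); (1, 0, 0, 0); (0, 0, 2, 0))


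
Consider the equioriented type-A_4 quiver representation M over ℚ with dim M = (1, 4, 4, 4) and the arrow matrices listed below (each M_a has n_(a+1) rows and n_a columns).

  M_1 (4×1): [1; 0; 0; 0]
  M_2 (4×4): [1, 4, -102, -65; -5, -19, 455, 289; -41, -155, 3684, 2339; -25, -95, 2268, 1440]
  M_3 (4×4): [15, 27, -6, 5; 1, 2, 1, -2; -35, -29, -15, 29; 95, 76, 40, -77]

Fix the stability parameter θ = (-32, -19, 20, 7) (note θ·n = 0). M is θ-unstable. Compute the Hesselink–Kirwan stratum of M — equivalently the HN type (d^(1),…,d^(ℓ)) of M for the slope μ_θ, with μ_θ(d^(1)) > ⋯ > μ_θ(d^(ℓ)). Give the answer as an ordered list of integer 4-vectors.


Barcode: M ≅ I[1,4], I[2,4]^3. HN layers by μ_θ (3 steps, strictly decreasing):
  μ^(1)=27/2; μ^(2)=-19; μ^(3)=-32

((0, 0, 4, 4); (0, 4, 0, 0); (1, 0, 0, 0))


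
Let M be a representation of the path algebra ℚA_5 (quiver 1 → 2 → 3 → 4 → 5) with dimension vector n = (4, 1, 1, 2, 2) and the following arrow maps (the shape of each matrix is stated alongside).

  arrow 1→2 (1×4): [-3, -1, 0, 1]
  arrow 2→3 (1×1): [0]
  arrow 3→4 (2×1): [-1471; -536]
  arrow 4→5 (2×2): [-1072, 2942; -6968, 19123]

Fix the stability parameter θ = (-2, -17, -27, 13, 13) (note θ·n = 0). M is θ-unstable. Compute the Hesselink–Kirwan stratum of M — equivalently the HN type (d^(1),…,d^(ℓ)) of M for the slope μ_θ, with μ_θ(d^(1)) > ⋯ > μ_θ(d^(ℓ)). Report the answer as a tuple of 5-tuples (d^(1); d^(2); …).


Barcode: M ≅ I[1,1]^3, I[1,2], I[3,4], I[4,5], I[5,5]. HN layers by μ_θ (4 steps, strictly decreasing):
  μ^(1)=13; μ^(2)=-2; μ^(3)=-19/2; μ^(4)=-27

((0, 0, 0, 2, 2); (3, 0, 0, 0, 0); (1, 1, 0, 0, 0); (0, 0, 1, 0, 0))


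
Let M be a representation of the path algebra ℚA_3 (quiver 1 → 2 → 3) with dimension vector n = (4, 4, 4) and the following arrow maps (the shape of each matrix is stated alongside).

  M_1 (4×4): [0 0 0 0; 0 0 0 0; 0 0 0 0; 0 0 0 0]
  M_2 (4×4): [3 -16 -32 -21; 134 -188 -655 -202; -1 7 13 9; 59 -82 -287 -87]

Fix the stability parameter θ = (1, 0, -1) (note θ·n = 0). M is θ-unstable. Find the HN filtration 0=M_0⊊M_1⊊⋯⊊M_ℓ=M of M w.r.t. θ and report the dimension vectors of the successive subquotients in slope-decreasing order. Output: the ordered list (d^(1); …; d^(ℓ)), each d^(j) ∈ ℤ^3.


Via rank(M_{q-1}∘⋯∘M_p): M ≅ I[1,1]^4, I[2,3]^4.
μ_θ-semistable layers: μ^(1)=1; μ^(2)=-1/2

((4, 0, 0); (0, 4, 4))


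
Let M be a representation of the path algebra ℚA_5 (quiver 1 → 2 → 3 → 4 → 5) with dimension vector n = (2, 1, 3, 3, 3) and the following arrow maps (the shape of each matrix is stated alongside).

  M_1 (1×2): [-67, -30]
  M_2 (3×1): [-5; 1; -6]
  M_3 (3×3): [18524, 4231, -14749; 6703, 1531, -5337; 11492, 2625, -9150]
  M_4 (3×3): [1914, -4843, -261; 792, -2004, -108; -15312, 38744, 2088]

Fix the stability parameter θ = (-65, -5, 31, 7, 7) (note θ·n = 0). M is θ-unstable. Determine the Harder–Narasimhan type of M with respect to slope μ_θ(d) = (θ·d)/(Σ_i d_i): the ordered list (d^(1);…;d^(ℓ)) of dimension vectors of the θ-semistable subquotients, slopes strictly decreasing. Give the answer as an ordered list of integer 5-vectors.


Via rank(M_{q-1}∘⋯∘M_p): M ≅ I[1,1], I[1,5], I[3,4]^2, I[5,5]^2.
μ_θ-semistable layers: μ^(1)=19; μ^(2)=15; μ^(3)=7; μ^(4)=-5; μ^(5)=-65

((0, 0, 2, 2, 0); (0, 0, 1, 1, 1); (0, 0, 0, 0, 2); (0, 1, 0, 0, 0); (2, 0, 0, 0, 0))


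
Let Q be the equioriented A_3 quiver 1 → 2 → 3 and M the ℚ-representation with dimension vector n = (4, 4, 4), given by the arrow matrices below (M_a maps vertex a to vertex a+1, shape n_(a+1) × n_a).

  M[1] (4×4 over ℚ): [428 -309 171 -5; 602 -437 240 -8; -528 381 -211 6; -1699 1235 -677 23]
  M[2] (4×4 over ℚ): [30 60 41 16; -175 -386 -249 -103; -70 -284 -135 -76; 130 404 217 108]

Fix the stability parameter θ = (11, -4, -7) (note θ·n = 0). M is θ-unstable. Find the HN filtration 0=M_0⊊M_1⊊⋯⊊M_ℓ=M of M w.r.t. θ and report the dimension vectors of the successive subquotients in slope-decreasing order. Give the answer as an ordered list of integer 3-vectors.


Barcode: M ≅ I[1,2]^2, I[1,3]^2, I[3,3]^2. HN layers by μ_θ (3 steps, strictly decreasing):
  μ^(1)=7/2; μ^(2)=0; μ^(3)=-7

((2, 2, 0); (2, 2, 2); (0, 0, 2))


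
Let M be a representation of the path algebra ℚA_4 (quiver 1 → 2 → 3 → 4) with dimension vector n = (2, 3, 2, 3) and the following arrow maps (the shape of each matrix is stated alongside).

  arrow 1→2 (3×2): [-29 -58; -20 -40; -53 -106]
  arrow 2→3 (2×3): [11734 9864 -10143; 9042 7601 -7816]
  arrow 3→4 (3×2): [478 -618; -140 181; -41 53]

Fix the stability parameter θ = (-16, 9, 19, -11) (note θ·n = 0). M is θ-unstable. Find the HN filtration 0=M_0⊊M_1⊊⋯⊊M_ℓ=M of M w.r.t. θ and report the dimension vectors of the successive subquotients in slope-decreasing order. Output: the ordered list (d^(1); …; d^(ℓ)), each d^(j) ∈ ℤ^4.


Interval decomposition of M: I[1,1], I[1,4], I[2,2], I[2,4], I[4,4].
HN type (ℓ=4): μ^(1)=9; μ^(2)=17/3; μ^(3)=-11; μ^(4)=-16

((0, 1, 0, 0); (0, 2, 2, 2); (0, 0, 0, 1); (2, 0, 0, 0))


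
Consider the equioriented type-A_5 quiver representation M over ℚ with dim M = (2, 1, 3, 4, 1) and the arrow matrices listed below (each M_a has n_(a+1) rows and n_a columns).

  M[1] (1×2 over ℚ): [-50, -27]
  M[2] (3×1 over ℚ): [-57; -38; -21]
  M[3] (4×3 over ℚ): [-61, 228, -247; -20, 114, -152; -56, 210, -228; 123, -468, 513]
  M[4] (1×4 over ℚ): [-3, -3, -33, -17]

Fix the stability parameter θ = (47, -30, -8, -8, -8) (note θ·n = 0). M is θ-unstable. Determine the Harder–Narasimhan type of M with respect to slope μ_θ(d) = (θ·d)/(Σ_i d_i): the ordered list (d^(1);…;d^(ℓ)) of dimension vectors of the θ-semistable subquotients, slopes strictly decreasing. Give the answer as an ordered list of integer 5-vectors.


Via rank(M_{q-1}∘⋯∘M_p): M ≅ I[1,1], I[1,3], I[3,4]^2, I[4,4], I[4,5].
μ_θ-semistable layers: μ^(1)=47; μ^(2)=3; μ^(3)=-8

((1, 0, 0, 0, 0); (1, 1, 1, 0, 0); (0, 0, 2, 4, 1))


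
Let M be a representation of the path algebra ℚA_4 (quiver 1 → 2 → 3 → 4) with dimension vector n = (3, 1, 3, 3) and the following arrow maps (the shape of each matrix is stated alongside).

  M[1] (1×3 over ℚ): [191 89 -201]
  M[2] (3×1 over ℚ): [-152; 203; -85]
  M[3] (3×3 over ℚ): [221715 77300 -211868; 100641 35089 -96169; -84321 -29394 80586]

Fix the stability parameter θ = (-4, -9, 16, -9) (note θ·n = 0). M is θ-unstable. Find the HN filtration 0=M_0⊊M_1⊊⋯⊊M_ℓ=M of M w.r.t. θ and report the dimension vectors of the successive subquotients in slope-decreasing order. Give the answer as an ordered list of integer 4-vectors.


Via rank(M_{q-1}∘⋯∘M_p): M ≅ I[1,1]^2, I[1,3], I[3,4]^2, I[4,4].
μ_θ-semistable layers: μ^(1)=16; μ^(2)=7/2; μ^(3)=-4; μ^(4)=-13/2; μ^(5)=-9

((0, 0, 1, 0); (0, 0, 2, 2); (2, 0, 0, 0); (1, 1, 0, 0); (0, 0, 0, 1))


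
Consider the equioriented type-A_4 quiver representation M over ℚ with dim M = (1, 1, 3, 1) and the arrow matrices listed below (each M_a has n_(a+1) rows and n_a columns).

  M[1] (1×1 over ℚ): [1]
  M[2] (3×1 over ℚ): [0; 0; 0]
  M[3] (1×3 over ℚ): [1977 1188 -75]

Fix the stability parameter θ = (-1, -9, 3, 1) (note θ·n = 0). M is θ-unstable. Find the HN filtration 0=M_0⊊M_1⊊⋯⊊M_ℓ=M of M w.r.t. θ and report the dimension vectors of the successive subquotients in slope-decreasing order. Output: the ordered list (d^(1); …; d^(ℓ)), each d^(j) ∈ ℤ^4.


Barcode: M ≅ I[1,2], I[3,3]^2, I[3,4]. HN layers by μ_θ (3 steps, strictly decreasing):
  μ^(1)=3; μ^(2)=2; μ^(3)=-5

((0, 0, 2, 0); (0, 0, 1, 1); (1, 1, 0, 0))


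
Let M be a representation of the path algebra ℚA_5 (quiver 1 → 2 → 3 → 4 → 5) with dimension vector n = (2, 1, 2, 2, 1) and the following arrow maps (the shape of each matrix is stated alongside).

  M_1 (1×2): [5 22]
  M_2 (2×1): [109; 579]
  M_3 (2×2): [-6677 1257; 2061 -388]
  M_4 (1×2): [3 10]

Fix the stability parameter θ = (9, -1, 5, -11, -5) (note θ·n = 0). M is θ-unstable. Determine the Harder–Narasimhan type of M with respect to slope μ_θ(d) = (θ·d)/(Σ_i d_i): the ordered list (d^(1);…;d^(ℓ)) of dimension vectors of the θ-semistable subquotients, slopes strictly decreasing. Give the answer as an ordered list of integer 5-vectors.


Interval decomposition of M: I[1,1], I[1,4], I[3,5].
HN type (ℓ=3): μ^(1)=9; μ^(2)=1/2; μ^(3)=-11/3

((1, 0, 0, 0, 0); (1, 1, 1, 1, 0); (0, 0, 1, 1, 1))


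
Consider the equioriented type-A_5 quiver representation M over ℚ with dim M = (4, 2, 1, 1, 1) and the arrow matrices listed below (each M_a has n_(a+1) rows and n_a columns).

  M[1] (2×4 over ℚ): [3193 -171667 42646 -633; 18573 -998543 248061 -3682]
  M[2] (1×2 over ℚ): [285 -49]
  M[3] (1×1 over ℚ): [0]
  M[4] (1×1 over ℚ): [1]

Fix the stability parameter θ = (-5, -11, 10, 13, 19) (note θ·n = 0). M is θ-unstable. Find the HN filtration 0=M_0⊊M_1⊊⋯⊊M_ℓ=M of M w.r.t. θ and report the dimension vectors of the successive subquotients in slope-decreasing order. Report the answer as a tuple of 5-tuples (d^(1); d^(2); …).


Barcode: M ≅ I[1,1]^2, I[1,2], I[1,3], I[4,5]. HN layers by μ_θ (5 steps, strictly decreasing):
  μ^(1)=19; μ^(2)=13; μ^(3)=10; μ^(4)=-5; μ^(5)=-8

((0, 0, 0, 0, 1); (0, 0, 0, 1, 0); (0, 0, 1, 0, 0); (2, 0, 0, 0, 0); (2, 2, 0, 0, 0))


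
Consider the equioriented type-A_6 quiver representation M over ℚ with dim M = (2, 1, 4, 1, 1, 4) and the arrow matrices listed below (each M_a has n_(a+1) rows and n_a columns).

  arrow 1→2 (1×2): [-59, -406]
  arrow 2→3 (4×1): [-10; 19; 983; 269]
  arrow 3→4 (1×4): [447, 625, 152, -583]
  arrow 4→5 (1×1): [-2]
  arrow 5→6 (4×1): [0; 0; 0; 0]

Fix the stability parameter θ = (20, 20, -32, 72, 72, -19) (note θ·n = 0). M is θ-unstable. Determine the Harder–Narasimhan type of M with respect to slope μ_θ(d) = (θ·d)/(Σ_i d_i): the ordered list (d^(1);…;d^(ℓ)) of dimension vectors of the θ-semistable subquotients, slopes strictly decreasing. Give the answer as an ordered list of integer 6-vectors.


Barcode: M ≅ I[1,1], I[1,5], I[3,3]^3, I[6,6]^4. HN layers by μ_θ (5 steps, strictly decreasing):
  μ^(1)=72; μ^(2)=20; μ^(3)=8/3; μ^(4)=-19; μ^(5)=-32

((0, 0, 0, 1, 1, 0); (1, 0, 0, 0, 0, 0); (1, 1, 1, 0, 0, 0); (0, 0, 0, 0, 0, 4); (0, 0, 3, 0, 0, 0))


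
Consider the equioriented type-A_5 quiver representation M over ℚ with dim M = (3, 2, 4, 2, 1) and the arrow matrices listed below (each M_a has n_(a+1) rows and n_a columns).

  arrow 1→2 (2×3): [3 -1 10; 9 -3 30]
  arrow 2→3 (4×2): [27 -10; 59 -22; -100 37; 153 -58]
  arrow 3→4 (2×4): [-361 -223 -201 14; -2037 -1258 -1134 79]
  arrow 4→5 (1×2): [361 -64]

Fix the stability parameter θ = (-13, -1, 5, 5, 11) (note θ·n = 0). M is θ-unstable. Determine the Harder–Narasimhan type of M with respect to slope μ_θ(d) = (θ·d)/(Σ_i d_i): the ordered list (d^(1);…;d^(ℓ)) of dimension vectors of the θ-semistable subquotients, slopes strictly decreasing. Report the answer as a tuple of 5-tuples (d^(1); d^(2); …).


Via rank(M_{q-1}∘⋯∘M_p): M ≅ I[1,1]^2, I[1,5], I[2,4], I[3,3]^2.
μ_θ-semistable layers: μ^(1)=11; μ^(2)=5; μ^(3)=-1; μ^(4)=-13

((0, 0, 0, 0, 1); (0, 0, 4, 2, 0); (0, 2, 0, 0, 0); (3, 0, 0, 0, 0))


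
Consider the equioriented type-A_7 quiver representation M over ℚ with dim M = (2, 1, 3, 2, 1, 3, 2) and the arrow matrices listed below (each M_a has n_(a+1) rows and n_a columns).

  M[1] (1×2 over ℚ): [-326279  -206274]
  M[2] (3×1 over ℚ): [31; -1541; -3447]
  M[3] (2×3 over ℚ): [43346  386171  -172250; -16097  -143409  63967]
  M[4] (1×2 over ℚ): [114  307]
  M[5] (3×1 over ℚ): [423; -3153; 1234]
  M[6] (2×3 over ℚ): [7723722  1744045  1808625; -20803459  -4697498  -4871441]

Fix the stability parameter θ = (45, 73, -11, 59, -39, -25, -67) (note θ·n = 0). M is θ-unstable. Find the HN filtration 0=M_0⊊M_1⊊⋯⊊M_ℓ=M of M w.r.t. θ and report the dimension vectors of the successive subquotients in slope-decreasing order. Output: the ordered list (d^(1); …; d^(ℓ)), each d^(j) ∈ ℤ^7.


Barcode: M ≅ I[1,1], I[1,7], I[3,3], I[3,4], I[6,6], I[6,7]. HN layers by μ_θ (6 steps, strictly decreasing):
  μ^(1)=59; μ^(2)=45; μ^(3)=5; μ^(4)=-11; μ^(5)=-25; μ^(6)=-46

((0, 0, 0, 1, 0, 0, 0); (1, 0, 0, 0, 0, 0, 0); (1, 1, 1, 1, 1, 1, 1); (0, 0, 2, 0, 0, 0, 0); (0, 0, 0, 0, 0, 1, 0); (0, 0, 0, 0, 0, 1, 1))


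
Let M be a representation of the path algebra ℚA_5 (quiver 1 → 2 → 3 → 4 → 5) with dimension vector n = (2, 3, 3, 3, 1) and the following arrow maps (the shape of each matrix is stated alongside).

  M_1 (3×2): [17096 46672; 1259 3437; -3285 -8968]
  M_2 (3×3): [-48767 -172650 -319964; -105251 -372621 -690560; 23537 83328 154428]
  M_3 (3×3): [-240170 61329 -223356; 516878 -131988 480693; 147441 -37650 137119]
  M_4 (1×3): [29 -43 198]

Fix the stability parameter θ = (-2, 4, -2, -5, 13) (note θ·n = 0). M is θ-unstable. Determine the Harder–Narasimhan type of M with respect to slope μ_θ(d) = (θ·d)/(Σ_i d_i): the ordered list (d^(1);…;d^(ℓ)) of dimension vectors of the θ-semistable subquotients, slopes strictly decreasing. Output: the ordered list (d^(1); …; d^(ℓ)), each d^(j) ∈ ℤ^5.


Interval decomposition of M: I[1,4], I[1,5], I[2,2], I[3,4].
HN type (ℓ=5): μ^(1)=13; μ^(2)=4; μ^(3)=-1; μ^(4)=-2; μ^(5)=-7/2

((0, 0, 0, 0, 1); (0, 1, 0, 0, 0); (0, 2, 2, 2, 0); (2, 0, 0, 0, 0); (0, 0, 1, 1, 0))
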